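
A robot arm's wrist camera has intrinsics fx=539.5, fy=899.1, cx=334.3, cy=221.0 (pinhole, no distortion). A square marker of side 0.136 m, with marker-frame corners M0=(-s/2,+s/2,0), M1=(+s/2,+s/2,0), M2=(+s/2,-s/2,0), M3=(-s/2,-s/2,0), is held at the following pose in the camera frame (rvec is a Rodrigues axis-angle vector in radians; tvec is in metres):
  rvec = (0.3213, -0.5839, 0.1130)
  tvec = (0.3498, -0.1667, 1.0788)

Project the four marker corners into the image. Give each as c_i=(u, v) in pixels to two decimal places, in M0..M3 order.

Intrinsics K: fx=539.5, fy=899.1, cx=334.3, cy=221.0
Marker side s = 0.136 m; corners in marker frame (Z=0):
  M0 = (-0.0680, +0.0680, 0)
  M1 = (+0.0680, +0.0680, 0)
  M2 = (+0.0680, -0.0680, 0)
  M3 = (-0.0680, -0.0680, 0)
rvec = (0.3213, -0.5839, 0.1130), |rvec| = θ = 0.67597 rad = 38.731°
Rodrigues: sinθ=0.62566, 1−cosθ=0.21990; R = I + sinθ·[k]× + (1−cosθ)·[k]×²:
    [+0.82978 -0.19487 -0.52296]
    [+0.01430 +0.94417 -0.32914]
    [+0.55791 +0.26563 +0.78624]
t = (0.3498, -0.1667, 1.0788) m
M0: Pc = R·M0+t = (+0.28012, -0.10347, +1.05893); u = 539.5·(+0.28012)/1.05893 + 334.3 = 477.0171, v = 899.1·(-0.10347)/1.05893 + 221.0 = 133.1479
M1: Pc = R·M1+t = (+0.39297, -0.10152, +1.13480); u = 539.5·(+0.39297)/1.13480 + 334.3 = 521.1250, v = 899.1·(-0.10152)/1.13480 + 221.0 = 140.5631
M2: Pc = R·M2+t = (+0.41948, -0.22993, +1.09867); u = 539.5·(+0.41948)/1.09867 + 334.3 = 540.2822, v = 899.1·(-0.22993)/1.09867 + 221.0 = 32.8359
M3: Pc = R·M3+t = (+0.30663, -0.23188, +1.02280); u = 539.5·(+0.30663)/1.02280 + 334.3 = 496.0375, v = 899.1·(-0.23188)/1.02280 + 221.0 = 17.1671

c0=(477.02, 133.15) c1=(521.13, 140.56) c2=(540.28, 32.84) c3=(496.04, 17.17)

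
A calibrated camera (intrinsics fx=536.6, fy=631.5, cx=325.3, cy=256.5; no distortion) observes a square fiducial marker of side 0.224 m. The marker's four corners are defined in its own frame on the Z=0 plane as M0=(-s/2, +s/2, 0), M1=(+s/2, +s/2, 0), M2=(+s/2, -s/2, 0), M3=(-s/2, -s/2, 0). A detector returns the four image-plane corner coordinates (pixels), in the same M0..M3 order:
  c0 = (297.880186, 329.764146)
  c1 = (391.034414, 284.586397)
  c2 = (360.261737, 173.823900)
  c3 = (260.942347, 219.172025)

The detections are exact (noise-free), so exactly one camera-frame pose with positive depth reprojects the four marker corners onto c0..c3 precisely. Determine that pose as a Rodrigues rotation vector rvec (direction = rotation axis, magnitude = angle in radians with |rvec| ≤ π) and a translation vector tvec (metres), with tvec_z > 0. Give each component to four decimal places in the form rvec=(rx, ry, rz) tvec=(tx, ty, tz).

Intrinsics K: fx=536.6, fy=631.5, cx=325.3, cy=256.5
Marker side s = 0.224 m; corners in marker frame (Z=0):
  M0 = (-0.1120, +0.1120, 0)
  M1 = (+0.1120, +0.1120, 0)
  M2 = (+0.1120, -0.1120, 0)
  M3 = (-0.1120, -0.1120, 0)
Detected image corners:
  c0 = (297.880186, 329.764146) px
  c1 = (391.034414, 284.586397) px
  c2 = (360.261737, 173.823900) px
  c3 = (260.942347, 219.172025) px
Planar DLT: solve 8×8 A·h = b for H (H[2,2]=1):
  H  [+460.76209 +233.57317 +328.52637]
  H  [-177.81869 +557.59626 +253.15539]
  H  [+0.09624 +0.25214 +1.00000]
B = K⁻¹H; ‖b₁‖=0.867533, ‖b₂‖=0.867533; λ = 2/(‖b₁‖+‖b₂‖) = 1.152693, sign → tz>0 ⇒ λ=+1.152693
r₁ = λ·B[:,0] = (+0.92253,-0.36964,+0.11094); r₂ = λ·B[:,1] = (+0.32556,+0.89975,+0.29064)
r₃ = r₁×r₂ = (-0.20725,-0.23200,+0.95038); SVD([r₁ r₂ r₃]) → R = UVᵀ:
  R  [+0.92253 +0.32556 -0.20725]
  R  [-0.36964 +0.89975 -0.23200]
  R  [+0.11094 +0.29064 +0.95038]
t = (+0.00693, -0.00611, +1.15269) m
tr R = 2.772657; θ = arccos((tr R − 1)/2) = 0.481441 rad = 27.585°
axis k = ((R−Rᵀ)₃₂, (R−Rᵀ)₁₃, (R−Rᵀ)₂₁) / (2 sinθ) = (+0.564335, -0.343567, -0.750658)
rvec = θ·k = (+0.271694, -0.165408, -0.361398)

rvec=(0.2717, -0.1654, -0.3614) tvec=(0.0069, -0.0061, 1.1527)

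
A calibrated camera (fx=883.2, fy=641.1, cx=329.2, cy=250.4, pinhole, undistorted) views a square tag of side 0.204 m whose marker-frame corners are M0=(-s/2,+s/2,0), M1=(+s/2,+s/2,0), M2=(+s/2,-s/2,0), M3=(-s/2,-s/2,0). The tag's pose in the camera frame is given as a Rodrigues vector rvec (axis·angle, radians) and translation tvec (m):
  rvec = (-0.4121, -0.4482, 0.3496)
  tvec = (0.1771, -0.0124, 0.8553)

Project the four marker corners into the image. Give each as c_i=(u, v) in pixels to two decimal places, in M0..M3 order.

c0=(405.83, 278.12) c1=(579.86, 339.39) c2=(599.87, 210.52) c3=(446.07, 145.39)

Intrinsics K: fx=883.2, fy=641.1, cx=329.2, cy=250.4
Marker side s = 0.204 m; corners in marker frame (Z=0):
  M0 = (-0.1020, +0.1020, 0)
  M1 = (+0.1020, +0.1020, 0)
  M2 = (+0.1020, -0.1020, 0)
  M3 = (-0.1020, -0.1020, 0)
rvec = (-0.4121, -0.4482, 0.3496), |rvec| = θ = 0.70209 rad = 40.227°
Rodrigues: sinθ=0.64581, 1−cosθ=0.23651; R = I + sinθ·[k]× + (1−cosθ)·[k]×²:
    [+0.84498 -0.23296 -0.48140]
    [+0.41020 +0.85988 +0.30389]
    [+0.34315 -0.45425 +0.82214]
t = (0.1771, -0.0124, 0.8553) m
M0: Pc = R·M0+t = (+0.06715, +0.03347, +0.77397); u = 883.2·(+0.06715)/0.77397 + 329.2 = 405.8281, v = 641.1·(+0.03347)/0.77397 + 250.4 = 278.1220
M1: Pc = R·M1+t = (+0.23953, +0.11715, +0.84397); u = 883.2·(+0.23953)/0.84397 + 329.2 = 579.8602, v = 641.1·(+0.11715)/0.84397 + 250.4 = 339.3884
M2: Pc = R·M2+t = (+0.28705, -0.05827, +0.93663); u = 883.2·(+0.28705)/0.93663 + 329.2 = 599.8733, v = 641.1·(-0.05827)/0.93663 + 250.4 = 210.5177
M3: Pc = R·M3+t = (+0.11467, -0.14195, +0.86663); u = 883.2·(+0.11467)/0.86663 + 329.2 = 446.0665, v = 641.1·(-0.14195)/0.86663 + 250.4 = 145.3927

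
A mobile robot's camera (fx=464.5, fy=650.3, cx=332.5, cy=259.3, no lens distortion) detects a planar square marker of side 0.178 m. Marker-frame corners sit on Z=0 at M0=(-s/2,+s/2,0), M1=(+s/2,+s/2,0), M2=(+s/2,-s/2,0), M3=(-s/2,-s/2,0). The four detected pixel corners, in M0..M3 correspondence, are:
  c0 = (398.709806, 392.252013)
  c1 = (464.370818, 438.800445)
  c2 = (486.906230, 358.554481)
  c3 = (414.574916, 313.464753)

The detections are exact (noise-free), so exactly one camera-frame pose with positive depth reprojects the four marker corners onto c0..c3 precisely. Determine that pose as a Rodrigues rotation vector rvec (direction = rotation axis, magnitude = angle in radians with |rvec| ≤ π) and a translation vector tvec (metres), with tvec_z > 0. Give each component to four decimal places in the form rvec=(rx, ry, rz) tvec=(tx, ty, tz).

rvec=(0.4697, 0.5106, 0.2824) tvec=(0.2580, 0.2017, 1.1182)

Intrinsics K: fx=464.5, fy=650.3, cx=332.5, cy=259.3
Marker side s = 0.178 m; corners in marker frame (Z=0):
  M0 = (-0.0890, +0.0890, 0)
  M1 = (+0.0890, +0.0890, 0)
  M2 = (+0.0890, -0.0890, 0)
  M3 = (-0.0890, -0.0890, 0)
Detected image corners:
  c0 = (398.709806, 392.252013) px
  c1 = (464.370818, 438.800445) px
  c2 = (486.906230, 358.554481) px
  c3 = (414.574916, 313.464753) px
Planar DLT: solve 8×8 A·h = b for H (H[2,2]=1):
  H  [+228.71769 +88.31276 +439.66083]
  H  [+122.84835 +613.19012 +376.60570]
  H  [-0.35853 +0.44335 +1.00000]
B = K⁻¹H; ‖b₁‖=0.894282, ‖b₂‖=0.894282; λ = 2/(‖b₁‖+‖b₂‖) = 1.118215, sign → tz>0 ⇒ λ=+1.118215
r₁ = λ·B[:,0] = (+0.83759,+0.37110,-0.40091); r₂ = λ·B[:,1] = (-0.14228,+0.85672,+0.49577)
r₃ = r₁×r₂ = (+0.52745,-0.35820,+0.77038); SVD([r₁ r₂ r₃]) → R = UVᵀ:
  R  [+0.83759 -0.14228 +0.52745]
  R  [+0.37110 +0.85672 -0.35820]
  R  [-0.40091 +0.49577 +0.77038]
t = (+0.25797, +0.20171, +1.11822) m
tr R = 2.464689; θ = arccos((tr R − 1)/2) = 0.749038 rad = 42.917°
axis k = ((R−Rᵀ)₃₂, (R−Rᵀ)₁₃, (R−Rᵀ)₂₁) / (2 sinθ) = (+0.627058, +0.681684, +0.376969)
rvec = θ·k = (+0.469690, +0.510607, +0.282364)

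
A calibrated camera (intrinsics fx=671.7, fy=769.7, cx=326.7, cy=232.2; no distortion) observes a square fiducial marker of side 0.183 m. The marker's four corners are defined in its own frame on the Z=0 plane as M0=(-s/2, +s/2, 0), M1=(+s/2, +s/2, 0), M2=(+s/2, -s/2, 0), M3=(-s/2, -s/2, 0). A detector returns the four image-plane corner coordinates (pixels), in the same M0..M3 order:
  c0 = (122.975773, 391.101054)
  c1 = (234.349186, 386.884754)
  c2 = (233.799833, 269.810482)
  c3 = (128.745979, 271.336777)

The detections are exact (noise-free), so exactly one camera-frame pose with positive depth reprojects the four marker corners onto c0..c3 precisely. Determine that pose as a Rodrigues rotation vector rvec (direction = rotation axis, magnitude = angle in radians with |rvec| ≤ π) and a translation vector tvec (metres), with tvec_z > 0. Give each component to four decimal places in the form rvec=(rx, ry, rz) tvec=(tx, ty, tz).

rvec=(-0.3792, -0.1327, -0.0319) tvec=(-0.2523, 0.1445, 1.1600)

Intrinsics K: fx=671.7, fy=769.7, cx=326.7, cy=232.2
Marker side s = 0.183 m; corners in marker frame (Z=0):
  M0 = (-0.0915, +0.0915, 0)
  M1 = (+0.0915, +0.0915, 0)
  M2 = (+0.0915, -0.0915, 0)
  M3 = (-0.0915, -0.0915, 0)
Detected image corners:
  c0 = (122.975773, 391.101054) px
  c1 = (234.349186, 386.884754) px
  c2 = (233.799833, 269.810482) px
  c3 = (128.745979, 271.336777) px
Planar DLT: solve 8×8 A·h = b for H (H[2,2]=1):
  H  [+611.79086 -71.00628 +180.58204]
  H  [+22.92955 +542.70767 +328.05430]
  H  [+0.11646 -0.31631 +1.00000]
B = K⁻¹H; ‖b₁‖=0.862085, ‖b₂‖=0.862085; λ = 2/(‖b₁‖+‖b₂‖) = 1.159978, sign → tz>0 ⇒ λ=+1.159978
r₁ = λ·B[:,0] = (+0.99081,-0.00620,+0.13509); r₂ = λ·B[:,1] = (+0.05584,+0.92858,-0.36691)
r₃ = r₁×r₂ = (-0.12317,+0.37109,+0.92039); SVD([r₁ r₂ r₃]) → R = UVᵀ:
  R  [+0.99081 +0.05584 -0.12317]
  R  [-0.00620 +0.92858 +0.37109]
  R  [+0.13509 -0.36691 +0.92039]
t = (-0.25234, +0.14446, +1.15998) m
tr R = 2.839785; θ = arccos((tr R − 1)/2) = 0.402990 rad = 23.090°
axis k = ((R−Rᵀ)₃₂, (R−Rᵀ)₁₃, (R−Rᵀ)₂₁) / (2 sinθ) = (-0.940916, -0.329273, -0.079090)
rvec = θ·k = (-0.379180, -0.132694, -0.031873)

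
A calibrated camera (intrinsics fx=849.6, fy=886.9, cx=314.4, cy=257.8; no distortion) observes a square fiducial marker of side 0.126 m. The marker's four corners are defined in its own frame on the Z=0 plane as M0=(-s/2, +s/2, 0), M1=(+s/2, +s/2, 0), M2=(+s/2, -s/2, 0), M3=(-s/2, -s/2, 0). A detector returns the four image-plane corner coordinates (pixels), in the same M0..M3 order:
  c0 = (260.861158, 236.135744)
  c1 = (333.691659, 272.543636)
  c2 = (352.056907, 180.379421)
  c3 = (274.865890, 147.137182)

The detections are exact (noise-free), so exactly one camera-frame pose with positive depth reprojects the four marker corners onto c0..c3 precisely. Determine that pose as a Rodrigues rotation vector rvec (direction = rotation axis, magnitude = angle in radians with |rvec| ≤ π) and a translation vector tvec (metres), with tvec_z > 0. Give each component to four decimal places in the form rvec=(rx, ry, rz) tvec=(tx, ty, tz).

rvec=(0.3679, 0.5803, 0.3041) tvec=(-0.0136, -0.0613, 1.1285)

Intrinsics K: fx=849.6, fy=886.9, cx=314.4, cy=257.8
Marker side s = 0.126 m; corners in marker frame (Z=0):
  M0 = (-0.0630, +0.0630, 0)
  M1 = (+0.0630, +0.0630, 0)
  M2 = (+0.0630, -0.0630, 0)
  M3 = (-0.0630, -0.0630, 0)
Detected image corners:
  c0 = (260.861158, 236.135744) px
  c1 = (333.691659, 272.543636) px
  c2 = (352.056907, 180.379421) px
  c3 = (274.865890, 147.137182) px
Planar DLT: solve 8×8 A·h = b for H (H[2,2]=1):
  H  [+466.69198 -14.77577 +304.18770]
  H  [+188.90116 +796.07473 +209.64626]
  H  [-0.41991 +0.37076 +1.00000]
B = K⁻¹H; ‖b₁‖=0.886104, ‖b₂‖=0.886104; λ = 2/(‖b₁‖+‖b₂‖) = 1.128536, sign → tz>0 ⇒ λ=+1.128536
r₁ = λ·B[:,0] = (+0.79528,+0.37811,-0.47388); r₂ = λ·B[:,1] = (-0.17446,+0.89134,+0.41842)
r₃ = r₁×r₂ = (+0.58060,-0.25008,+0.77483); SVD([r₁ r₂ r₃]) → R = UVᵀ:
  R  [+0.79528 -0.17446 +0.58060]
  R  [+0.37811 +0.89134 -0.25008]
  R  [-0.47388 +0.41842 +0.77483]
t = (-0.01357, -0.06127, +1.12854) m
tr R = 2.461449; θ = arccos((tr R − 1)/2) = 0.751414 rad = 43.053°
axis k = ((R−Rᵀ)₃₂, (R−Rᵀ)₁₃, (R−Rᵀ)₂₁) / (2 sinθ) = (+0.489618, +0.772320, +0.404717)
rvec = θ·k = (+0.367906, +0.580332, +0.304110)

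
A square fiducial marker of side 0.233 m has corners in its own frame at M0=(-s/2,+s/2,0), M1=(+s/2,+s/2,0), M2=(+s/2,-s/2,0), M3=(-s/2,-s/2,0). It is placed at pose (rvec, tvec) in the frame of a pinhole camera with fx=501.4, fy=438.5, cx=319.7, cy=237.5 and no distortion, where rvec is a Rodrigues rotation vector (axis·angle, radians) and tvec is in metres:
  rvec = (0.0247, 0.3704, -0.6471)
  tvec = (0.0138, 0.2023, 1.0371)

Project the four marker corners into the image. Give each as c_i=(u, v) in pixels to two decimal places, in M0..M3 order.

c0=(318.43, 386.98) c1=(405.36, 338.61) c2=(334.77, 255.36) c3=(254.77, 308.92)

Intrinsics K: fx=501.4, fy=438.5, cx=319.7, cy=237.5
Marker side s = 0.233 m; corners in marker frame (Z=0):
  M0 = (-0.1165, +0.1165, 0)
  M1 = (+0.1165, +0.1165, 0)
  M2 = (+0.1165, -0.1165, 0)
  M3 = (-0.1165, -0.1165, 0)
rvec = (0.0247, 0.3704, -0.6471), |rvec| = θ = 0.74602 rad = 42.744°
Rodrigues: sinθ=0.67872, 1−cosθ=0.26560; R = I + sinθ·[k]× + (1−cosθ)·[k]×²:
    [+0.73469 +0.59309 +0.32936]
    [-0.58436 +0.79987 -0.13686]
    [-0.34461 -0.09192 +0.93423]
t = (0.0138, 0.2023, 1.0371) m
M0: Pc = R·M0+t = (-0.00270, +0.36356, +1.06654); u = 501.4·(-0.00270)/1.06654 + 319.7 = 318.4326, v = 438.5·(+0.36356)/1.06654 + 237.5 = 386.9762
M1: Pc = R·M1+t = (+0.16849, +0.22741, +0.98624); u = 501.4·(+0.16849)/0.98624 + 319.7 = 405.3573, v = 438.5·(+0.22741)/0.98624 + 237.5 = 338.6089
M2: Pc = R·M2+t = (+0.03030, +0.04104, +1.00766); u = 501.4·(+0.03030)/1.00766 + 319.7 = 334.7749, v = 438.5·(+0.04104)/1.00766 + 237.5 = 255.3580
M3: Pc = R·M3+t = (-0.14089, +0.17719, +1.08796); u = 501.4·(-0.14089)/1.08796 + 319.7 = 254.7706, v = 438.5·(+0.17719)/1.08796 + 237.5 = 308.9175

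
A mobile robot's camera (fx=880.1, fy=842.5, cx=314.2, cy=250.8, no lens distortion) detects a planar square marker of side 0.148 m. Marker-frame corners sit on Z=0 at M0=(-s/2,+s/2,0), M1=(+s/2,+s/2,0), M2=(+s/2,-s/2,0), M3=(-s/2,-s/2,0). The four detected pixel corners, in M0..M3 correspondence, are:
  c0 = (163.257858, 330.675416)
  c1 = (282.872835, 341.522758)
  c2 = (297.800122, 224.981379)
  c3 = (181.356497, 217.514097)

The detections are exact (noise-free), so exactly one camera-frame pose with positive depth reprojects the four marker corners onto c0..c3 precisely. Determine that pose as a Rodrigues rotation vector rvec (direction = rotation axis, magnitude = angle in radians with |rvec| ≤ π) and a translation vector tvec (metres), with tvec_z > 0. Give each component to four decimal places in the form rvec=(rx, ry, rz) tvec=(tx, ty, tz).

rvec=(-0.2319, 0.1855, 0.0941) tvec=(-0.1006, 0.0339, 1.0600)

Intrinsics K: fx=880.1, fy=842.5, cx=314.2, cy=250.8
Marker side s = 0.148 m; corners in marker frame (Z=0):
  M0 = (-0.0740, +0.0740, 0)
  M1 = (+0.0740, +0.0740, 0)
  M2 = (+0.0740, -0.0740, 0)
  M3 = (-0.0740, -0.0740, 0)
Detected image corners:
  c0 = (163.257858, 330.675416) px
  c1 = (282.872835, 341.522758) px
  c2 = (297.800122, 224.981379) px
  c3 = (181.356497, 217.514097) px
Planar DLT: solve 8×8 A·h = b for H (H[2,2]=1):
  H  [+755.15160 -159.61595 +230.65204]
  H  [+10.88510 +718.16666 +277.73173]
  H  [-0.18234 -0.20706 +1.00000]
B = K⁻¹H; ‖b₁‖=0.943359, ‖b₂‖=0.943359; λ = 2/(‖b₁‖+‖b₂‖) = 1.060042, sign → tz>0 ⇒ λ=+1.060042
r₁ = λ·B[:,0] = (+0.97855,+0.07124,-0.19329); r₂ = λ·B[:,1] = (-0.11389,+0.96894,-0.21949)
r₃ = r₁×r₂ = (+0.17165,+0.23680,+0.95628); SVD([r₁ r₂ r₃]) → R = UVᵀ:
  R  [+0.97855 -0.11389 +0.17165]
  R  [+0.07124 +0.96894 +0.23680]
  R  [-0.19329 -0.21949 +0.95628]
t = (-0.10063, +0.03389, +1.06004) m
tr R = 2.903772; θ = arccos((tr R − 1)/2) = 0.311464 rad = 17.846°
axis k = ((R−Rᵀ)₃₂, (R−Rᵀ)₁₃, (R−Rᵀ)₂₁) / (2 sinθ) = (-0.744469, +0.595427, +0.302047)
rvec = θ·k = (-0.231875, +0.185454, +0.094077)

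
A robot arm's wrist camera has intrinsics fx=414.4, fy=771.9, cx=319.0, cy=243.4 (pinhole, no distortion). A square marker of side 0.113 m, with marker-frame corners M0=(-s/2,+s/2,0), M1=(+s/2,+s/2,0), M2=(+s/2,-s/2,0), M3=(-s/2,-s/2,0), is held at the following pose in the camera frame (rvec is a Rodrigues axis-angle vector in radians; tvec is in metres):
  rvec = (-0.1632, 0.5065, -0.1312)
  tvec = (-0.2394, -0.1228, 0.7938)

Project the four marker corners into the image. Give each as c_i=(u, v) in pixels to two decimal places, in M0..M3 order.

Intrinsics K: fx=414.4, fy=771.9, cx=319.0, cy=243.4
Marker side s = 0.113 m; corners in marker frame (Z=0):
  M0 = (-0.0565, +0.0565, 0)
  M1 = (+0.0565, +0.0565, 0)
  M2 = (+0.0565, -0.0565, 0)
  M3 = (-0.0565, -0.0565, 0)
rvec = (-0.1632, 0.5065, -0.1312), |rvec| = θ = 0.54808 rad = 31.403°
Rodrigues: sinθ=0.52105, 1−cosθ=0.14647; R = I + sinθ·[k]× + (1−cosθ)·[k]×²:
    [+0.86651 +0.08442 +0.49196]
    [-0.16504 +0.97862 +0.12275]
    [-0.47108 -0.18755 +0.86192]
t = (-0.2394, -0.1228, 0.7938) m
M0: Pc = R·M0+t = (-0.28359, -0.05818, +0.80982); u = 414.4·(-0.28359)/0.80982 + 319.0 = 173.8825, v = 771.9·(-0.05818)/0.80982 + 243.4 = 187.9409
M1: Pc = R·M1+t = (-0.18567, -0.07683, +0.75659); u = 414.4·(-0.18567)/0.75659 + 319.0 = 217.3032, v = 771.9·(-0.07683)/0.75659 + 243.4 = 165.0125
M2: Pc = R·M2+t = (-0.19521, -0.18742, +0.77778); u = 414.4·(-0.19521)/0.77778 + 319.0 = 214.9915, v = 771.9·(-0.18742)/0.77778 + 243.4 = 57.4005
M3: Pc = R·M3+t = (-0.29313, -0.16877, +0.83101); u = 414.4·(-0.29313)/0.83101 + 319.0 = 172.8263, v = 771.9·(-0.16877)/0.83101 + 243.4 = 86.6375

c0=(173.88, 187.94) c1=(217.30, 165.01) c2=(214.99, 57.40) c3=(172.83, 86.64)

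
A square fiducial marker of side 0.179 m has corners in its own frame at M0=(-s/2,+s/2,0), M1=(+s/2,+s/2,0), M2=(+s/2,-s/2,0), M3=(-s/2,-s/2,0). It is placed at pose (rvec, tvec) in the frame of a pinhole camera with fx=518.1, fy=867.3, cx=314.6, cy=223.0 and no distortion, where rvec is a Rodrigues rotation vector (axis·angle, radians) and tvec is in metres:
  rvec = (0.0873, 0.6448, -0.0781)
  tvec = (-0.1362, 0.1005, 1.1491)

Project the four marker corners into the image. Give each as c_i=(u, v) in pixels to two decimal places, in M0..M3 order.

c0=(229.45, 361.89) c1=(288.24, 369.10) c2=(279.50, 228.99) c3=(221.00, 234.34)

Intrinsics K: fx=518.1, fy=867.3, cx=314.6, cy=223.0
Marker side s = 0.179 m; corners in marker frame (Z=0):
  M0 = (-0.0895, +0.0895, 0)
  M1 = (+0.0895, +0.0895, 0)
  M2 = (+0.0895, -0.0895, 0)
  M3 = (-0.0895, -0.0895, 0)
rvec = (0.0873, 0.6448, -0.0781), |rvec| = θ = 0.65535 rad = 37.549°
Rodrigues: sinθ=0.60944, 1−cosθ=0.20717; R = I + sinθ·[k]× + (1−cosθ)·[k]×²:
    [+0.79651 +0.09978 +0.59634]
    [-0.04548 +0.99338 -0.10547]
    [-0.60291 +0.05689 +0.79577]
t = (-0.1362, 0.1005, 1.1491) m
M0: Pc = R·M0+t = (-0.19856, +0.19348, +1.20815); u = 518.1·(-0.19856)/1.20815 + 314.6 = 229.4514, v = 867.3·(+0.19348)/1.20815 + 223.0 = 361.8924
M1: Pc = R·M1+t = (-0.05598, +0.18534, +1.10023); u = 518.1·(-0.05598)/1.10023 + 314.6 = 288.2380, v = 867.3·(+0.18534)/1.10023 + 223.0 = 369.0996
M2: Pc = R·M2+t = (-0.07384, +0.00752, +1.09005); u = 518.1·(-0.07384)/1.09005 + 314.6 = 279.5025, v = 867.3·(+0.00752)/1.09005 + 223.0 = 228.9851
M3: Pc = R·M3+t = (-0.21642, +0.01566, +1.19797); u = 518.1·(-0.21642)/1.19797 + 314.6 = 221.0031, v = 867.3·(+0.01566)/1.19797 + 223.0 = 234.3392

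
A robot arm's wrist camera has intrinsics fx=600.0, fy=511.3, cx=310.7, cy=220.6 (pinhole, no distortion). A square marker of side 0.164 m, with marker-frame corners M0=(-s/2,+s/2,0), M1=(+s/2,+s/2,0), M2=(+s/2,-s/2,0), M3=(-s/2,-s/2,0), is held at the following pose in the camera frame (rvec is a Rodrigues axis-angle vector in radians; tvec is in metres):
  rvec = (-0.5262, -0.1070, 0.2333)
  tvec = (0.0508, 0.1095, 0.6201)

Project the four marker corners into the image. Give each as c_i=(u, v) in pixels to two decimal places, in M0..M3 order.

c0=(264.38, 361.10) c1=(428.65, 395.14) c2=(442.38, 267.49) c3=(299.07, 236.44)

Intrinsics K: fx=600.0, fy=511.3, cx=310.7, cy=220.6
Marker side s = 0.164 m; corners in marker frame (Z=0):
  M0 = (-0.0820, +0.0820, 0)
  M1 = (+0.0820, +0.0820, 0)
  M2 = (+0.0820, -0.0820, 0)
  M3 = (-0.0820, -0.0820, 0)
rvec = (-0.5262, -0.1070, 0.2333), |rvec| = θ = 0.58546 rad = 33.544°
Rodrigues: sinθ=0.55258, 1−cosθ=0.16654; R = I + sinθ·[k]× + (1−cosθ)·[k]×²:
    [+0.96799 -0.19284 -0.16064]
    [+0.24756 +0.83902 +0.48452]
    [+0.04134 -0.50878 +0.85990]
t = (0.0508, 0.1095, 0.6201) m
M0: Pc = R·M0+t = (-0.04439, +0.15800, +0.57499); u = 600.0·(-0.04439)/0.57499 + 310.7 = 264.3809, v = 511.3·(+0.15800)/0.57499 + 220.6 = 361.0989
M1: Pc = R·M1+t = (+0.11436, +0.19860, +0.58177); u = 600.0·(+0.11436)/0.58177 + 310.7 = 428.6458, v = 511.3·(+0.19860)/0.58177 + 220.6 = 395.1428
M2: Pc = R·M2+t = (+0.14599, +0.06100, +0.66521); u = 600.0·(+0.14599)/0.66521 + 310.7 = 442.3772, v = 511.3·(+0.06100)/0.66521 + 220.6 = 267.4863
M3: Pc = R·M3+t = (-0.01276, +0.02040, +0.65843); u = 600.0·(-0.01276)/0.65843 + 310.7 = 299.0703, v = 511.3·(+0.02040)/0.65843 + 220.6 = 236.4421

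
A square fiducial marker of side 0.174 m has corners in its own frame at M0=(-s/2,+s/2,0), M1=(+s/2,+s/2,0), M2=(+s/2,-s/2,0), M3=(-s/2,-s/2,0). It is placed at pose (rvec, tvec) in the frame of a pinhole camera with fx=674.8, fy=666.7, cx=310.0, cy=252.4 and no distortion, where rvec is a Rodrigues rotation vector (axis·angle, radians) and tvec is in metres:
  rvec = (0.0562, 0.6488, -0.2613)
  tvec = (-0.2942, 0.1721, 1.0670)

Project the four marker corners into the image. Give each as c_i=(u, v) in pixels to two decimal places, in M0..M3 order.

Intrinsics K: fx=674.8, fy=666.7, cx=310.0, cy=252.4
Marker side s = 0.174 m; corners in marker frame (Z=0):
  M0 = (-0.0870, +0.0870, 0)
  M1 = (+0.0870, +0.0870, 0)
  M2 = (+0.0870, -0.0870, 0)
  M3 = (-0.0870, -0.0870, 0)
rvec = (0.0562, 0.6488, -0.2613), |rvec| = θ = 0.70170 rad = 40.204°
Rodrigues: sinθ=0.64551, 1−cosθ=0.23625; R = I + sinθ·[k]× + (1−cosθ)·[k]×²:
    [+0.76526 +0.25787 +0.58981]
    [-0.22288 +0.96572 -0.13304]
    [-0.60390 -0.02964 +0.79651]
t = (-0.2942, 0.1721, 1.0670) m
M0: Pc = R·M0+t = (-0.33834, +0.27551, +1.11696); u = 674.8·(-0.33834)/1.11696 + 310.0 = 105.5936, v = 666.7·(+0.27551)/1.11696 + 252.4 = 416.8479
M1: Pc = R·M1+t = (-0.20519, +0.23673, +1.01188); u = 674.8·(-0.20519)/1.01188 + 310.0 = 173.1656, v = 666.7·(+0.23673)/1.01188 + 252.4 = 408.3727
M2: Pc = R·M2+t = (-0.25006, +0.06869, +1.01704); u = 674.8·(-0.25006)/1.01704 + 310.0 = 144.0886, v = 666.7·(+0.06869)/1.01704 + 252.4 = 297.4291
M3: Pc = R·M3+t = (-0.38321, +0.10747, +1.12212); u = 674.8·(-0.38321)/1.12212 + 310.0 = 79.5500, v = 666.7·(+0.10747)/1.12212 + 252.4 = 316.2544

c0=(105.59, 416.85) c1=(173.17, 408.37) c2=(144.09, 297.43) c3=(79.55, 316.25)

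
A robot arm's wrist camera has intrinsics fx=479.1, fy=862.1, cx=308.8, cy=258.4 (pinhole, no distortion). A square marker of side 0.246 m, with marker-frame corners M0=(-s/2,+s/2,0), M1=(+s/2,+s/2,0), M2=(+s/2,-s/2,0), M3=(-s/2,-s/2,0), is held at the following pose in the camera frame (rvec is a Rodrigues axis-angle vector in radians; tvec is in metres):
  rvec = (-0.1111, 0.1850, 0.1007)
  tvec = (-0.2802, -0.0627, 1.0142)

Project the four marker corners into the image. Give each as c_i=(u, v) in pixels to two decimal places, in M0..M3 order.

c0=(115.29, 298.70) c1=(223.88, 320.01) c2=(238.90, 109.49) c3=(132.21, 97.99)

Intrinsics K: fx=479.1, fy=862.1, cx=308.8, cy=258.4
Marker side s = 0.246 m; corners in marker frame (Z=0):
  M0 = (-0.1230, +0.1230, 0)
  M1 = (+0.1230, +0.1230, 0)
  M2 = (+0.1230, -0.1230, 0)
  M3 = (-0.1230, -0.1230, 0)
rvec = (-0.1111, 0.1850, 0.1007), |rvec| = θ = 0.23814 rad = 13.644°
Rodrigues: sinθ=0.23589, 1−cosθ=0.02822; R = I + sinθ·[k]× + (1−cosθ)·[k]×²:
    [+0.97792 -0.10998 +0.17769]
    [+0.08952 +0.98881 +0.11932]
    [-0.18882 -0.10078 +0.97683]
t = (-0.2802, -0.0627, 1.0142) m
M0: Pc = R·M0+t = (-0.41401, +0.04791, +1.02503); u = 479.1·(-0.41401)/1.02503 + 308.8 = 115.2903, v = 862.1·(+0.04791)/1.02503 + 258.4 = 298.6968
M1: Pc = R·M1+t = (-0.17344, +0.06994, +0.97858); u = 479.1·(-0.17344)/0.97858 + 308.8 = 223.8844, v = 862.1·(+0.06994)/0.97858 + 258.4 = 320.0108
M2: Pc = R·M2+t = (-0.14639, -0.17331, +1.00337); u = 479.1·(-0.14639)/1.00337 + 308.8 = 238.9010, v = 862.1·(-0.17331)/1.00337 + 258.4 = 109.4893
M3: Pc = R·M3+t = (-0.38696, -0.19534, +1.04982); u = 479.1·(-0.38696)/1.04982 + 308.8 = 132.2071, v = 862.1·(-0.19534)/1.04982 + 258.4 = 97.9934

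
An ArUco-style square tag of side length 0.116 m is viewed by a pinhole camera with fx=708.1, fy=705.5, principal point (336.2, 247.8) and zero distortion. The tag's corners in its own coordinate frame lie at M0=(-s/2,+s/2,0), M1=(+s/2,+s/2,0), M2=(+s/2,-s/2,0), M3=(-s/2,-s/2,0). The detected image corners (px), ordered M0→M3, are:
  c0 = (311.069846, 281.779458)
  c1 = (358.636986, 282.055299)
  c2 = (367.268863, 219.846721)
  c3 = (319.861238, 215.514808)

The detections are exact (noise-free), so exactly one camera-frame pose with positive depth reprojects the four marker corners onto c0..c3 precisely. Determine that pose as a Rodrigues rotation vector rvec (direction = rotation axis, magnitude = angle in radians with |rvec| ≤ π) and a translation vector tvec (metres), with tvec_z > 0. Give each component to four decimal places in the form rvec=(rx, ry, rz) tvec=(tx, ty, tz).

rvec=(0.1348, -0.7464, 0.0940) tvec=(0.0066, 0.0039, 1.2585)

Intrinsics K: fx=708.1, fy=705.5, cx=336.2, cy=247.8
Marker side s = 0.116 m; corners in marker frame (Z=0):
  M0 = (-0.0580, +0.0580, 0)
  M1 = (+0.0580, +0.0580, 0)
  M2 = (+0.0580, -0.0580, 0)
  M3 = (-0.0580, -0.0580, 0)
Detected image corners:
  c0 = (311.069846, 281.779458) px
  c1 = (358.636986, 282.055299) px
  c2 = (367.268863, 219.846721) px
  c3 = (319.861238, 215.514808) px
Planar DLT: solve 8×8 A·h = b for H (H[2,2]=1):
  H  [+593.16279 -51.18561 +339.93758]
  H  [+155.13251 +570.80976 +249.96649]
  H  [+0.54181 +0.07044 +1.00000]
B = K⁻¹H; ‖b₁‖=0.794567, ‖b₂‖=0.794567; λ = 2/(‖b₁‖+‖b₂‖) = 1.258547, sign → tz>0 ⇒ λ=+1.258547
r₁ = λ·B[:,0] = (+0.73051,+0.03723,+0.68189); r₂ = λ·B[:,1] = (-0.13306,+0.98713,+0.08865)
r₃ = r₁×r₂ = (-0.66982,-0.15549,+0.72606); SVD([r₁ r₂ r₃]) → R = UVᵀ:
  R  [+0.73051 -0.13306 -0.66982]
  R  [+0.03723 +0.98713 -0.15549]
  R  [+0.68189 +0.08865 +0.72606]
t = (+0.00664, +0.00386, +1.25855) m
tr R = 2.443705; θ = arccos((tr R − 1)/2) = 0.764321 rad = 43.792°
axis k = ((R−Rᵀ)₃₂, (R−Rᵀ)₁₃, (R−Rᵀ)₂₁) / (2 sinθ) = (+0.176392, -0.976600, +0.123041)
rvec = θ·k = (+0.134820, -0.746436, +0.094043)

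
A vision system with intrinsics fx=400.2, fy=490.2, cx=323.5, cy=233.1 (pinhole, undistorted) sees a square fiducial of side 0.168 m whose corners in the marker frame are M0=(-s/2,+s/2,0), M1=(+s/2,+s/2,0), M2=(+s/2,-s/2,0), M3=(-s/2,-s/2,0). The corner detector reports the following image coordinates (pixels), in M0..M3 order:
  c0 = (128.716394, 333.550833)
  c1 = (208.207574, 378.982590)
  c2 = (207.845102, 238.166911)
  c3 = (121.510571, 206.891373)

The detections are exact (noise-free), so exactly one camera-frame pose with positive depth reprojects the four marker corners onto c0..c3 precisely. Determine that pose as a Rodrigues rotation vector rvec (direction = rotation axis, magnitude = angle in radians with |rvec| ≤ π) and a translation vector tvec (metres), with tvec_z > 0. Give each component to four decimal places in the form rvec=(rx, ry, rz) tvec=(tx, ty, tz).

rvec=(0.2762, 0.4912, 0.1580) tvec=(-0.2258, 0.0670, 0.5663)

Intrinsics K: fx=400.2, fy=490.2, cx=323.5, cy=233.1
Marker side s = 0.168 m; corners in marker frame (Z=0):
  M0 = (-0.0840, +0.0840, 0)
  M1 = (+0.0840, +0.0840, 0)
  M2 = (+0.0840, -0.0840, 0)
  M3 = (-0.0840, -0.0840, 0)
Detected image corners:
  c0 = (128.716394, 333.550833) px
  c1 = (208.207574, 378.982590) px
  c2 = (207.845102, 238.166911) px
  c3 = (121.510571, 206.891373) px
Planar DLT: solve 8×8 A·h = b for H (H[2,2]=1):
  H  [+362.50596 +111.63399 +163.93332]
  H  [+4.08793 +945.78850 +291.09938]
  H  [-0.78118 +0.52694 +1.00000]
B = K⁻¹H; ‖b₁‖=1.765707, ‖b₂‖=1.765707; λ = 2/(‖b₁‖+‖b₂‖) = 0.566345, sign → tz>0 ⇒ λ=+0.566345
r₁ = λ·B[:,0] = (+0.87063,+0.21510,-0.44242); r₂ = λ·B[:,1] = (-0.08326,+0.95079,+0.29843)
r₃ = r₁×r₂ = (+0.48484,-0.22299,+0.84570); SVD([r₁ r₂ r₃]) → R = UVᵀ:
  R  [+0.87063 -0.08326 +0.48484]
  R  [+0.21510 +0.95079 -0.22299]
  R  [-0.44242 +0.29843 +0.84570]
t = (-0.22581, +0.06701, +0.56635) m
tr R = 2.667120; θ = arccos((tr R − 1)/2) = 0.585275 rad = 33.534°
axis k = ((R−Rᵀ)₃₂, (R−Rᵀ)₁₃, (R−Rᵀ)₂₁) / (2 sinθ) = (+0.471935, +0.839258, +0.270043)
rvec = θ·k = (+0.276212, +0.491197, +0.158049)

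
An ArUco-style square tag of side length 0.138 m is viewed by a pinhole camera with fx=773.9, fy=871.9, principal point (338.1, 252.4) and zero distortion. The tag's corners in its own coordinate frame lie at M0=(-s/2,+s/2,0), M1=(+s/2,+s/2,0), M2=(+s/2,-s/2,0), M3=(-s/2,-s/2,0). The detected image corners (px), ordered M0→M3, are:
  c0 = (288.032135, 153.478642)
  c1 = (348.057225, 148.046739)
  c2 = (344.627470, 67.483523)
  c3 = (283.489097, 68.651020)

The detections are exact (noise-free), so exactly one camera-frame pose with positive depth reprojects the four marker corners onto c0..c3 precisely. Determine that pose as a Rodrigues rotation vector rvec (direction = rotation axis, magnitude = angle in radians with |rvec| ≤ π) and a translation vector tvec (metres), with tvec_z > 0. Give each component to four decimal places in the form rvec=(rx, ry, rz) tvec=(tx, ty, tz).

rvec=(0.1402, -0.6022, -0.0973) tvec=(-0.0404, -0.2412, 1.4736)

Intrinsics K: fx=773.9, fy=871.9, cx=338.1, cy=252.4
Marker side s = 0.138 m; corners in marker frame (Z=0):
  M0 = (-0.0690, +0.0690, 0)
  M1 = (+0.0690, +0.0690, 0)
  M2 = (+0.0690, -0.0690, 0)
  M3 = (-0.0690, -0.0690, 0)
Detected image corners:
  c0 = (288.032135, 153.478642) px
  c1 = (348.057225, 148.046739) px
  c2 = (344.627470, 67.483523) px
  c3 = (283.489097, 68.651020) px
Planar DLT: solve 8×8 A·h = b for H (H[2,2]=1):
  H  [+558.43518 +63.00703 +316.85642]
  H  [+17.33248 +610.68776 +109.68090]
  H  [+0.37800 +0.10829 +1.00000]
B = K⁻¹H; ‖b₁‖=0.678627, ‖b₂‖=0.678627; λ = 2/(‖b₁‖+‖b₂‖) = 1.473564, sign → tz>0 ⇒ λ=+1.473564
r₁ = λ·B[:,0] = (+0.81996,-0.13195,+0.55701); r₂ = λ·B[:,1] = (+0.05026,+0.98591,+0.15957)
r₃ = r₁×r₂ = (-0.57021,-0.10285,+0.81503); SVD([r₁ r₂ r₃]) → R = UVᵀ:
  R  [+0.81996 +0.05026 -0.57021]
  R  [-0.13195 +0.98591 -0.10285]
  R  [+0.55701 +0.15957 +0.81503]
t = (-0.04045, -0.24120, +1.47356) m
tr R = 2.620899; θ = arccos((tr R − 1)/2) = 0.625877 rad = 35.860°
axis k = ((R−Rᵀ)₃₂, (R−Rᵀ)₁₃, (R−Rᵀ)₂₁) / (2 sinθ) = (+0.223983, -0.962105, -0.155518)
rvec = θ·k = (+0.140186, -0.602159, -0.097335)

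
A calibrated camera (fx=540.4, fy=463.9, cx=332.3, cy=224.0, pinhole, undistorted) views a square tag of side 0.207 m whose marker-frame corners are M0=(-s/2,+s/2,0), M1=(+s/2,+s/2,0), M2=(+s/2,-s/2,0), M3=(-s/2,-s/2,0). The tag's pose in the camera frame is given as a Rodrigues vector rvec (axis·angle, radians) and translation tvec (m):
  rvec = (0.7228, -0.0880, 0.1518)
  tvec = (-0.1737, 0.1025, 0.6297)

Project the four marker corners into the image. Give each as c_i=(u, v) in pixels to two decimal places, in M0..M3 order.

c0=(100.52, 337.96) c1=(264.51, 348.13) c2=(281.38, 253.89) c3=(77.90, 236.51)

Intrinsics K: fx=540.4, fy=463.9, cx=332.3, cy=224.0
Marker side s = 0.207 m; corners in marker frame (Z=0):
  M0 = (-0.1035, +0.1035, 0)
  M1 = (+0.1035, +0.1035, 0)
  M2 = (+0.1035, -0.1035, 0)
  M3 = (-0.1035, -0.1035, 0)
rvec = (0.7228, -0.0880, 0.1518), |rvec| = θ = 0.74379 rad = 42.616°
Rodrigues: sinθ=0.67708, 1−cosθ=0.26409; R = I + sinθ·[k]× + (1−cosθ)·[k]×²:
    [+0.98530 -0.16855 -0.02773]
    [+0.10782 +0.73960 -0.66435]
    [+0.13249 +0.65160 +0.74691]
t = (-0.1737, 0.1025, 0.6297) m
M0: Pc = R·M0+t = (-0.29312, +0.16789, +0.68343); u = 540.4·(-0.29312)/0.68343 + 332.3 = 100.5213, v = 463.9·(+0.16789)/0.68343 + 224.0 = 337.9606
M1: Pc = R·M1+t = (-0.08917, +0.19021, +0.71085); u = 540.4·(-0.08917)/0.71085 + 332.3 = 264.5148, v = 463.9·(+0.19021)/0.71085 + 224.0 = 348.1294
M2: Pc = R·M2+t = (-0.05428, +0.03711, +0.57597); u = 540.4·(-0.05428)/0.57597 + 332.3 = 281.3758, v = 463.9·(+0.03711)/0.57597 + 224.0 = 253.8897
M3: Pc = R·M3+t = (-0.25823, +0.01479, +0.54855); u = 540.4·(-0.25823)/0.54855 + 332.3 = 77.9015, v = 463.9·(+0.01479)/0.54855 + 224.0 = 236.5090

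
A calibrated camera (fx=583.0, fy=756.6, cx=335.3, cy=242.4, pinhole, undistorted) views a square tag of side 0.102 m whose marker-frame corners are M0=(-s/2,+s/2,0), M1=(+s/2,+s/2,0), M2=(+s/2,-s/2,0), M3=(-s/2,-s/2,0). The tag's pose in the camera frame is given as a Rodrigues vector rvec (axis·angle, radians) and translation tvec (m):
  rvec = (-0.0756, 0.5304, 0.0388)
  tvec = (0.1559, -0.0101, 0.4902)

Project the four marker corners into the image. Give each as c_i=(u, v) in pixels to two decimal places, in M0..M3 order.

Intrinsics K: fx=583.0, fy=756.6, cx=335.3, cy=242.4
Marker side s = 0.102 m; corners in marker frame (Z=0):
  M0 = (-0.0510, +0.0510, 0)
  M1 = (+0.0510, +0.0510, 0)
  M2 = (+0.0510, -0.0510, 0)
  M3 = (-0.0510, -0.0510, 0)
rvec = (-0.0756, 0.5304, 0.0388), |rvec| = θ = 0.53716 rad = 30.777°
Rodrigues: sinθ=0.51170, 1−cosθ=0.14084; R = I + sinθ·[k]× + (1−cosθ)·[k]×²:
    [+0.86195 -0.05653 +0.50383]
    [+0.01739 +0.99648 +0.08206]
    [-0.50669 -0.06197 +0.85990]
t = (0.1559, -0.0101, 0.4902) m
M0: Pc = R·M0+t = (+0.10906, +0.03983, +0.51288); u = 583.0·(+0.10906)/0.51288 + 335.3 = 459.2672, v = 756.6·(+0.03983)/0.51288 + 242.4 = 301.1621
M1: Pc = R·M1+t = (+0.19698, +0.04161, +0.46120); u = 583.0·(+0.19698)/0.46120 + 335.3 = 584.2976, v = 756.6·(+0.04161)/0.46120 + 242.4 = 310.6568
M2: Pc = R·M2+t = (+0.20274, -0.06003, +0.46752); u = 583.0·(+0.20274)/0.46752 + 335.3 = 588.1217, v = 756.6·(-0.06003)/0.46752 + 242.4 = 145.2462
M3: Pc = R·M3+t = (+0.11482, -0.06181, +0.51920); u = 583.0·(+0.11482)/0.51920 + 335.3 = 464.2328, v = 756.6·(-0.06181)/0.51920 + 242.4 = 152.3324

c0=(459.27, 301.16) c1=(584.30, 310.66) c2=(588.12, 145.25) c3=(464.23, 152.33)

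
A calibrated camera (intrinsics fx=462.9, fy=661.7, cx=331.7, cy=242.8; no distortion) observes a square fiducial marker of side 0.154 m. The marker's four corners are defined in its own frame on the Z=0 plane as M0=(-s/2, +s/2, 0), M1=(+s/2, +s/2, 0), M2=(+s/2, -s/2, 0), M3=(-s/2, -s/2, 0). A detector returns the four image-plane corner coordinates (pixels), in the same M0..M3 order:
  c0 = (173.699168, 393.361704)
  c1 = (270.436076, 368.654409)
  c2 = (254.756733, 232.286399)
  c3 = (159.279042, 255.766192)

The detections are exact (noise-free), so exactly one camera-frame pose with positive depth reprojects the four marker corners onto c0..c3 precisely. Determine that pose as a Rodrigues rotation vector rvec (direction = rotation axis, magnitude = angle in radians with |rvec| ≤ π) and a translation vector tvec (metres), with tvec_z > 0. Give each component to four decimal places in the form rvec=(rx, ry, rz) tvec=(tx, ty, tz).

rvec=(-0.0701, -0.0251, -0.1727) tvec=(-0.1862, 0.0770, 0.7363)

Intrinsics K: fx=462.9, fy=661.7, cx=331.7, cy=242.8
Marker side s = 0.154 m; corners in marker frame (Z=0):
  M0 = (-0.0770, +0.0770, 0)
  M1 = (+0.0770, +0.0770, 0)
  M2 = (+0.0770, -0.0770, 0)
  M3 = (-0.0770, -0.0770, 0)
Detected image corners:
  c0 = (173.699168, 393.361704) px
  c1 = (270.436076, 368.654409) px
  c2 = (254.756733, 232.286399) px
  c3 = (159.279042, 255.766192) px
Planar DLT: solve 8×8 A·h = b for H (H[2,2]=1):
  H  [+633.06939 +78.07243 +214.64529]
  H  [-143.27722 +860.83172 +311.99473]
  H  [+0.04207 -0.09167 +1.00000]
B = K⁻¹H; ‖b₁‖=1.358091, ‖b₂‖=1.358091; λ = 2/(‖b₁‖+‖b₂‖) = 0.736328, sign → tz>0 ⇒ λ=+0.736328
r₁ = λ·B[:,0] = (+0.98482,-0.17080,+0.03097); r₂ = λ·B[:,1] = (+0.17255,+0.98268,-0.06750)
r₃ = r₁×r₂ = (-0.01891,+0.07182,+0.99724); SVD([r₁ r₂ r₃]) → R = UVᵀ:
  R  [+0.98482 +0.17255 -0.01891]
  R  [-0.17080 +0.98268 +0.07182]
  R  [+0.03097 -0.06750 +0.99724]
t = (-0.18620, +0.07700, +0.73633) m
tr R = 2.964742; θ = arccos((tr R − 1)/2) = 0.188049 rad = 10.774°
axis k = ((R−Rᵀ)₃₂, (R−Rᵀ)₁₃, (R−Rᵀ)₂₁) / (2 sinθ) = (-0.372609, -0.133419, -0.918347)
rvec = θ·k = (-0.070069, -0.025089, -0.172694)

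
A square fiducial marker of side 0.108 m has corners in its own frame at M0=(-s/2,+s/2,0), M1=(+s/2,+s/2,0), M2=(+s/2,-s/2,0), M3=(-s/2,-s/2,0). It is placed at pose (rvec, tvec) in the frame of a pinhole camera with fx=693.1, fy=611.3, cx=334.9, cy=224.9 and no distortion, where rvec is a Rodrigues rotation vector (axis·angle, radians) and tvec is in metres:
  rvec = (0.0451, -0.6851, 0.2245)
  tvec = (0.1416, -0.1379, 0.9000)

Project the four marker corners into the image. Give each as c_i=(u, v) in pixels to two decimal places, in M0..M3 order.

Intrinsics K: fx=693.1, fy=611.3, cx=334.9, cy=224.9
Marker side s = 0.108 m; corners in marker frame (Z=0):
  M0 = (-0.0540, +0.0540, 0)
  M1 = (+0.0540, +0.0540, 0)
  M2 = (+0.0540, -0.0540, 0)
  M3 = (-0.0540, -0.0540, 0)
rvec = (0.0451, -0.6851, 0.2245), |rvec| = θ = 0.72235 rad = 41.388°
Rodrigues: sinθ=0.66115, 1−cosθ=0.24975; R = I + sinθ·[k]× + (1−cosθ)·[k]×²:
    [+0.75122 -0.22027 -0.62221]
    [+0.19069 +0.97490 -0.11490]
    [+0.63190 -0.03234 +0.77437]
t = (0.1416, -0.1379, 0.9000) m
M0: Pc = R·M0+t = (+0.08914, -0.09555, +0.86413); u = 693.1·(+0.08914)/0.86413 + 334.9 = 406.3967, v = 611.3·(-0.09555)/0.86413 + 224.9 = 157.3046
M1: Pc = R·M1+t = (+0.17027, -0.07496, +0.93238); u = 693.1·(+0.17027)/0.93238 + 334.9 = 461.4747, v = 611.3·(-0.07496)/0.93238 + 224.9 = 175.7548
M2: Pc = R·M2+t = (+0.19406, -0.18025, +0.93587); u = 693.1·(+0.19406)/0.93587 + 334.9 = 478.6204, v = 611.3·(-0.18025)/0.93587 + 224.9 = 107.1642
M3: Pc = R·M3+t = (+0.11293, -0.20084, +0.86762); u = 693.1·(+0.11293)/0.86762 + 334.9 = 425.1127, v = 611.3·(-0.20084)/0.86762 + 224.9 = 83.3931

c0=(406.40, 157.30) c1=(461.47, 175.75) c2=(478.62, 107.16) c3=(425.11, 83.39)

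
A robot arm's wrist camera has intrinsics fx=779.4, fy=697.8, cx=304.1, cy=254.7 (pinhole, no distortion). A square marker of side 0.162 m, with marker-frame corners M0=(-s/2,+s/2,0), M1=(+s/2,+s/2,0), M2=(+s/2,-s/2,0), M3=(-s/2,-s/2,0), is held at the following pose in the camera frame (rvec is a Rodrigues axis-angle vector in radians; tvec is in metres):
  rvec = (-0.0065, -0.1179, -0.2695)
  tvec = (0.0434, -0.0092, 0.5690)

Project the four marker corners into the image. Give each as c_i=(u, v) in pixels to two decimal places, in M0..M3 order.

Intrinsics K: fx=779.4, fy=697.8, cx=304.1, cy=254.7
Marker side s = 0.162 m; corners in marker frame (Z=0):
  M0 = (-0.0810, +0.0810, 0)
  M1 = (+0.0810, +0.0810, 0)
  M2 = (+0.0810, -0.0810, 0)
  M3 = (-0.0810, -0.0810, 0)
rvec = (-0.0065, -0.1179, -0.2695), |rvec| = θ = 0.29423 rad = 16.858°
Rodrigues: sinθ=0.29001, 1−cosθ=0.04298; R = I + sinθ·[k]× + (1−cosθ)·[k]×²:
    [+0.95705 +0.26601 -0.11534]
    [-0.26525 +0.96393 +0.02218]
    [+0.11708 +0.00937 +0.99308]
t = (0.0434, -0.0092, 0.5690) m
M0: Pc = R·M0+t = (-0.01257, +0.09036, +0.56028); u = 779.4·(-0.01257)/0.56028 + 304.1 = 286.6083, v = 697.8·(+0.09036)/0.56028 + 254.7 = 367.2434
M1: Pc = R·M1+t = (+0.14247, +0.04739, +0.57924); u = 779.4·(+0.14247)/0.57924 + 304.1 = 495.7973, v = 697.8·(+0.04739)/0.57924 + 254.7 = 311.7932
M2: Pc = R·M2+t = (+0.09937, -0.10876, +0.57772); u = 779.4·(+0.09937)/0.57772 + 304.1 = 438.1641, v = 697.8·(-0.10876)/0.57772 + 254.7 = 123.3314
M3: Pc = R·M3+t = (-0.05567, -0.06579, +0.55876); u = 779.4·(-0.05567)/0.55876 + 304.1 = 226.4507, v = 697.8·(-0.06579)/0.55876 + 254.7 = 172.5352

c0=(286.61, 367.24) c1=(495.80, 311.79) c2=(438.16, 123.33) c3=(226.45, 172.54)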